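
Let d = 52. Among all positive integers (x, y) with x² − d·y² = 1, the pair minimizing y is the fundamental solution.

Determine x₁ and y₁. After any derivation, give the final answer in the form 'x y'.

[7; 4,1,2,1,4,14] for √52; ℓ=6 ⇒ convergent index 5
k=0  a_k=7  p_k/q_k = 7/1
k=1  a_k=4  p_k/q_k = 29/4
k=2  a_k=1  p_k/q_k = 36/5
k=3  a_k=2  p_k/q_k = 101/14
k=4  a_k=1  p_k/q_k = 137/19
k=5  a_k=4  p_k/q_k = 649/90
fundamental: x₁=649, y₁=90  (since 421201 − 52·8100 = 1)

649 90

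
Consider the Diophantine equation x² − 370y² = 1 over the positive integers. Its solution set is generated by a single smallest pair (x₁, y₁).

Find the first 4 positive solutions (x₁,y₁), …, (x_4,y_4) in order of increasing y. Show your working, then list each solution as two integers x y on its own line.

213859 11118
91471343761 4755368724
39123940210553539 2033956799880714
16734013458886067250241 869959934526623861928

[19; 4,4,38] for √370; ℓ=3 ⇒ convergent index 5
a_0=19:  p_0=19·1+0=19,  q_0=19·0+1=1
a_1=4:  p_1=4·19+1=77,  q_1=4·1+0=4
…
a_3=38:  p_3=38·327+77=12503,  q_3=38·17+4=650
a_4=4:  p_4=4·12503+327=50339,  q_4=4·650+17=2617
a_5=4:  p_5=4·50339+12503=213859,  q_5=4·2617+650=11118
(x₁, y₁) = (213859, 11118);  213859² − 370·11118² = 1 ✓
(x_2, y_2) = (213859·213859 + 370·11118·11118, 213859·11118 + 11118·213859) = (91471343761, 4755368724)
(x_3, y_3) = (213859·91471343761 + 370·11118·4755368724, 213859·4755368724 + 11118·91471343761) = (39123940210553539, 2033956799880714)
(x_4, y_4) = (213859·39123940210553539 + 370·11118·2033956799880714, 213859·2033956799880714 + 11118·39123940210553539) = (16734013458886067250241, 869959934526623861928)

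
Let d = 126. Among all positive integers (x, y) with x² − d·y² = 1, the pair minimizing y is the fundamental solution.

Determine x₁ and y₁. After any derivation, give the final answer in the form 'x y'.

[11; 4,2,4,22] for √126; ℓ=4 ⇒ convergent index 3
a_0=11:  p_0=11·1+0=11,  q_0=11·0+1=1
…
a_2=2:  p_2=2·45+11=101,  q_2=2·4+1=9
a_3=4:  p_3=4·101+45=449,  q_3=4·9+4=40
fundamental: x₁=449, y₁=40  (since 201601 − 126·1600 = 1)

449 40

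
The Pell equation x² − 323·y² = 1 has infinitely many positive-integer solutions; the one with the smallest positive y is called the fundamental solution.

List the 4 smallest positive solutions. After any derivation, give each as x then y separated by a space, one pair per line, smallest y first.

d=323: √d = [17; 1,34] (ℓ=2, even), read p_1/q_1
k=0  a_k=17  p_k/q_k = 17/1
k=1  a_k=1  p_k/q_k = 18/1
(x₁, y₁) = (18, 1);  18² − 323·1² = 1 ✓
(18+1√323)^2 = 647 + 36√323
(18+1√323)^3 = 23274 + 1295√323
(18+1√323)^4 = 837217 + 46584√323

18 1
647 36
23274 1295
837217 46584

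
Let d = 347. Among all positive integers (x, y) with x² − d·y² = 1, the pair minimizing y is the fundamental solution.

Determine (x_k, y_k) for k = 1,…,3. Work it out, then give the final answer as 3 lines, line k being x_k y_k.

√347 → a₀=18, period (1,1,1,2,4,…,1,1,36); ℓ=14 even so k=13
k=0  a_k=18  p_k/q_k = 18/1
…
k=6  a_k=1  p_k/q_k = 801/43
…
k=8  a_k=1  p_k/q_k = 15070/809
…
k=11  a_k=1  p_k/q_k = 238717/12815
k=12  a_k=1  p_k/q_k = 402885/21628
k=13  a_k=1  p_k/q_k = 641602/34443
(x₁, y₁) = (641602, 34443);  641602² − 347·34443² = 1 ✓
(x_2, y_2) = (641602·641602 + 347·34443·34443, 641602·34443 + 34443·641602) = (823306252807, 44197395372)
(x_3, y_3) = (641602·823306252807 + 347·34443·44197395372, 641602·44197395372 + 34443·823306252807) = (1056469876826312026, 56714274530897445)

641602 34443
823306252807 44197395372
1056469876826312026 56714274530897445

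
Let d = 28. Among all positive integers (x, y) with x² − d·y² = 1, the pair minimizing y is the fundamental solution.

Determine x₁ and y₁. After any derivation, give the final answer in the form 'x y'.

[5; 3,2,3,10] for √28; ℓ=4 ⇒ convergent index 3
k=0  a_k=5  p_k/q_k = 5/1
…
k=2  a_k=2  p_k/q_k = 37/7
k=3  a_k=3  p_k/q_k = 127/24
(x₁, y₁) = (127, 24);  127² − 28·24² = 1 ✓

127 24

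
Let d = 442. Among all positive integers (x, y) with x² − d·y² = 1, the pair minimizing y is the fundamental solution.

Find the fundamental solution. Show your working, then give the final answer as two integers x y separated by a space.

d=442: √d = [21; 42] (ℓ=1, odd), read p_1/q_1
step 0: (21, 1)  from 21·(1,0) + (0,1)
step 1: (883, 42)  from 42·(21,1) + (1,0)
fundamental: x₁=883, y₁=42  (since 779689 − 442·1764 = 1)

883 42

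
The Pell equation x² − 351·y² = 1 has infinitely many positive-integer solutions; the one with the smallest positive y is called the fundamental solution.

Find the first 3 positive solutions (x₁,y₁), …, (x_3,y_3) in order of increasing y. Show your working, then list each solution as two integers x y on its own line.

62425 3332
7793761249 416000200
973051091875225 51937624966668

[18; 1,2,1,3,2,2,2,3,1,2,1,36] for √351; ℓ=12 ⇒ convergent index 11
step 0: (18, 1)  from 18·(1,0) + (0,1)
step 1: (19, 1)  from 1·(18,1) + (1,0)
step 2: (56, 3)  from 2·(19,1) + (18,1)
step 3: (75, 4)  from 1·(56,3) + (19,1)
step 4: (281, 15)  from 3·(75,4) + (56,3)
step 5: (637, 34)  from 2·(281,15) + (75,4)
…
step 7: (3747, 200)  from 2·(1555,83) + (637,34)
…
step 10: (45882, 2449)  from 2·(16543,883) + (12796,683)
step 11: (62425, 3332)  from 1·(45882,2449) + (16543,883)
(x₁, y₁) = (62425, 3332);  62425² − 351·3332² = 1 ✓
(62425+3332√351)^2 = 7793761249 + 416000200√351
(62425+3332√351)^3 = 973051091875225 + 51937624966668√351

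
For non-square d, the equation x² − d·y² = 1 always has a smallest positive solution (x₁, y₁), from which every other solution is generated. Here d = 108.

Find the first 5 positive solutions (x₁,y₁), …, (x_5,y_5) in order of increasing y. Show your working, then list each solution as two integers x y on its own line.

d=108: √d = [10; 2,1,1,4,1,1,2,20] (ℓ=8, even), read p_7/q_7
i=0: a=10 ⇒ p=10, q=1
…
i=2: a=1 ⇒ p=31, q=3
…
i=6: a=1 ⇒ p=530, q=51
i=7: a=2 ⇒ p=1351, q=130
fundamental: x₁=1351, y₁=130  (since 1825201 − 108·16900 = 1)
k=2:  x_2 = 1351·1351+108·130·130 = 3650401,  y_2 = 1351·130+130·1351 = 351260
k=3:  x_3 = 1351·3650401+108·130·351260 = 9863382151,  y_3 = 1351·351260+130·3650401 = 949104390
k=4:  x_4 = 1351·9863382151+108·130·949104390 = 26650854921601,  y_4 = 1351·949104390+130·9863382151 = 2564479710520
k=5:  x_5 = 1351·26650854921601+108·130·2564479710520 = 72010600134783751,  y_5 = 1351·2564479710520+130·26650854921601 = 6929223228720650

1351 130
3650401 351260
9863382151 949104390
26650854921601 2564479710520
72010600134783751 6929223228720650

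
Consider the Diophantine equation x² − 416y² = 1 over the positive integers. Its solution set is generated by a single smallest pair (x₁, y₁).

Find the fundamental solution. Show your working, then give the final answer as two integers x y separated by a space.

5201 255

√416 → a₀=20, period (2,1,1,9,1,1,2,40); ℓ=8 even so k=7
i=0: a=20 ⇒ p=20, q=1
i=1: a=2 ⇒ p=41, q=2
i=2: a=1 ⇒ p=61, q=3
…
i=4: a=9 ⇒ p=979, q=48
…
i=6: a=1 ⇒ p=2060, q=101
i=7: a=2 ⇒ p=5201, q=255
(x₁, y₁) = (5201, 255);  5201² − 416·255² = 1 ✓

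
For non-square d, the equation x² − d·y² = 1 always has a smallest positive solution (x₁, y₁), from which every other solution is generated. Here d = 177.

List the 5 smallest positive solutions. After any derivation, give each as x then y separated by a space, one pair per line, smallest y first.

[13; 3,3,2,8,2,3,3,26] for √177; ℓ=8 ⇒ convergent index 7
a_0=13:  p_0=13·1+0=13,  q_0=13·0+1=1
a_1=3:  p_1=3·13+1=40,  q_1=3·1+0=3
…
a_3=2:  p_3=2·133+40=306,  q_3=2·10+3=23
a_4=8:  p_4=8·306+133=2581,  q_4=8·23+10=194
…
a_6=3:  p_6=3·5468+2581=18985,  q_6=3·411+194=1427
a_7=3:  p_7=3·18985+5468=62423,  q_7=3·1427+411=4692
fundamental: x₁=62423, y₁=4692  (since 3896630929 − 177·22014864 = 1)
(x_2, y_2) = (62423·62423 + 177·4692·4692, 62423·4692 + 4692·62423) = (7793261857, 585777432)
(x_3, y_3) = (62423·7793261857 + 177·4692·585777432, 62423·585777432 + 4692·7793261857) = (972957569736599, 73131969270780)
(x_4, y_4) = (62423·972957569736599 + 177·4692·73131969270780, 62423·73131969270780 + 4692·972957569736599) = (121469860743542176897, 9130233834994022448)
(x_5, y_5) = (62423·121469860743542176897 + 177·4692·9130233834994022448, 62423·9130233834994022448 + 4692·121469860743542176897) = (15165026233415309047146263, 1139873173290531757272228)

62423 4692
7793261857 585777432
972957569736599 73131969270780
121469860743542176897 9130233834994022448
15165026233415309047146263 1139873173290531757272228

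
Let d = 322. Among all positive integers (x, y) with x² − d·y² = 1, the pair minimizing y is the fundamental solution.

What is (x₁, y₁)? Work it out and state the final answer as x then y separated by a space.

√322 = [17; 1,16,1,34, …], period ℓ=4 (even) → k=3
k=0  a_k=17  p_k/q_k = 17/1
k=1  a_k=1  p_k/q_k = 18/1
k=2  a_k=16  p_k/q_k = 305/17
k=3  a_k=1  p_k/q_k = 323/18
→ (323, 18).  Check: 323²=104329, 322·18²=104328, difference 1.

323 18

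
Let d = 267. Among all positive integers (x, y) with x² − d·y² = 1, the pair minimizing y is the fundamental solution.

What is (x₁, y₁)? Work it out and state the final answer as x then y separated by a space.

√267 → a₀=16, period (2,1,15,1,2,32); ℓ=6 even so k=5
i=0: a=16 ⇒ p=16, q=1
…
i=3: a=15 ⇒ p=768, q=47
i=4: a=1 ⇒ p=817, q=50
i=5: a=2 ⇒ p=2402, q=147
→ (2402, 147).  Check: 2402²=5769604, 267·147²=5769603, difference 1.

2402 147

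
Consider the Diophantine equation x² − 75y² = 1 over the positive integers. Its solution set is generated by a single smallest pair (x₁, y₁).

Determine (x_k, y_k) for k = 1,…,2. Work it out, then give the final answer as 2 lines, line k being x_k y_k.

√75 = [8; 1,1,1,16, …], period ℓ=4 (even) → k=3
a_0=8:  p_0=8·1+0=8,  q_0=8·0+1=1
a_1=1:  p_1=1·8+1=9,  q_1=1·1+0=1
a_2=1:  p_2=1·9+8=17,  q_2=1·1+1=2
a_3=1:  p_3=1·17+9=26,  q_3=1·2+1=3
→ (26, 3).  Check: 26²=676, 75·3²=675, difference 1.
(26+3√75)^2 = 1351 + 156√75

26 3
1351 156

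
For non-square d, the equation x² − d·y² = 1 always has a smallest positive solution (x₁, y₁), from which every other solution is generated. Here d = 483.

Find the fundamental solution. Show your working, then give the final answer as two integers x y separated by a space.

22 1

d=483: √d = [21; 1,42] (ℓ=2, even), read p_1/q_1
k=0  a_k=21  p_k/q_k = 21/1
k=1  a_k=1  p_k/q_k = 22/1
→ (22, 1).  Check: 22²=484, 483·1²=483, difference 1.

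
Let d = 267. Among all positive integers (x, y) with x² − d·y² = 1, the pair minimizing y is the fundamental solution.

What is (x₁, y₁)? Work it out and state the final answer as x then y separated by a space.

2402 147

d=267: √d = [16; 2,1,15,1,2,32] (ℓ=6, even), read p_5/q_5
step 0: (16, 1)  from 16·(1,0) + (0,1)
step 1: (33, 2)  from 2·(16,1) + (1,0)
…
step 4: (817, 50)  from 1·(768,47) + (49,3)
step 5: (2402, 147)  from 2·(817,50) + (768,47)
(x₁, y₁) = (2402, 147);  2402² − 267·147² = 1 ✓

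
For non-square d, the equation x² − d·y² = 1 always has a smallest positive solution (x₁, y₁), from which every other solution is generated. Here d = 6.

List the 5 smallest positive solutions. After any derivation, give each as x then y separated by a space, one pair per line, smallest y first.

d=6: √d = [2; 2,4] (ℓ=2, even), read p_1/q_1
k=0  a_k=2  p_k/q_k = 2/1
k=1  a_k=2  p_k/q_k = 5/2
→ (5, 2).  Check: 5²=25, 6·2²=24, difference 1.
n=2: (5,2)∘(5,2) = (5·5+6·2·2, 5·2+2·5) = (49,20)
n=3: (49,20)∘(5,2) = (5·49+6·2·20, 5·20+2·49) = (485,198)
n=4: (485,198)∘(5,2) = (5·485+6·2·198, 5·198+2·485) = (4801,1960)
n=5: (4801,1960)∘(5,2) = (5·4801+6·2·1960, 5·1960+2·4801) = (47525,19402)

5 2
49 20
485 198
4801 1960
47525 19402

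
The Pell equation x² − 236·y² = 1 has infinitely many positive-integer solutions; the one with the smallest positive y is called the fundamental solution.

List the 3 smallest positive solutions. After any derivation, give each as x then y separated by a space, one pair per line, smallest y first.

√236 = [15; 2,1,3,5,1,6,1,5,3,1,2,30, …], period ℓ=12 (even) → k=11
i=0: a=15 ⇒ p=15, q=1
…
i=4: a=5 ⇒ p=891, q=58
…
i=6: a=6 ⇒ p=7251, q=472
…
i=10: a=1 ⇒ p=203535, q=13249
i=11: a=2 ⇒ p=561799, q=36570
→ (561799, 36570).  Check: 561799²=315618116401, 236·36570²=315618116400, difference 1.
n=2: (561799,36570)∘(561799,36570) = (561799·561799+236·36570·36570, 561799·36570+36570·561799) = (631236232801,41089978860)
n=3: (631236232801,41089978860)∘(561799,36570) = (561799·631236232801+236·36570·41089978860, 561799·41089978860+36570·631236232801) = (709255768702176199,46168618067101710)

561799 36570
631236232801 41089978860
709255768702176199 46168618067101710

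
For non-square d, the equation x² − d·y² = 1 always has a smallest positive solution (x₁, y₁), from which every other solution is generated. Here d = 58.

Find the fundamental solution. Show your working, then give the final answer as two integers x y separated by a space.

19603 2574

√58 = [7; 1,1,1,1,1,1,14, …], period ℓ=7 (odd) → k=13
k=0  a_k=7  p_k/q_k = 7/1
…
k=2  a_k=1  p_k/q_k = 15/2
k=3  a_k=1  p_k/q_k = 23/3
…
k=5  a_k=1  p_k/q_k = 61/8
…
k=11  a_k=1  p_k/q_k = 7532/989
k=12  a_k=1  p_k/q_k = 12071/1585
k=13  a_k=1  p_k/q_k = 19603/2574
fundamental: x₁=19603, y₁=2574  (since 384277609 − 58·6625476 = 1)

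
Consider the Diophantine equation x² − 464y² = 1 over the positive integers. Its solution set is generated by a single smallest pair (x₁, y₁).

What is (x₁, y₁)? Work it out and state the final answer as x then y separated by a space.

√464 → a₀=21, period (1,1,5,1,1,1,5,1,1,42); ℓ=10 even so k=9
step 0: (21, 1)  from 21·(1,0) + (0,1)
…
step 2: (43, 2)  from 1·(22,1) + (21,1)
step 3: (237, 11)  from 5·(43,2) + (22,1)
step 4: (280, 13)  from 1·(237,11) + (43,2)
…
step 6: (797, 37)  from 1·(517,24) + (280,13)
…
step 8: (5299, 246)  from 1·(4502,209) + (797,37)
step 9: (9801, 455)  from 1·(5299,246) + (4502,209)
→ (9801, 455).  Check: 9801²=96059601, 464·455²=96059600, difference 1.

9801 455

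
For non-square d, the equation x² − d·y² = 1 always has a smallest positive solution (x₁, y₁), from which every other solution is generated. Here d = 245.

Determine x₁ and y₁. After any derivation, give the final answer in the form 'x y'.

d=245: √d = [15; 1,1,1,7,6,7,1,1,1,30] (ℓ=10, even), read p_9/q_9
i=0: a=15 ⇒ p=15, q=1
i=1: a=1 ⇒ p=16, q=1
…
i=3: a=1 ⇒ p=47, q=3
i=4: a=7 ⇒ p=360, q=23
i=5: a=6 ⇒ p=2207, q=141
…
i=7: a=1 ⇒ p=18016, q=1151
i=8: a=1 ⇒ p=33825, q=2161
i=9: a=1 ⇒ p=51841, q=3312
fundamental: x₁=51841, y₁=3312  (since 2687489281 − 245·10969344 = 1)

51841 3312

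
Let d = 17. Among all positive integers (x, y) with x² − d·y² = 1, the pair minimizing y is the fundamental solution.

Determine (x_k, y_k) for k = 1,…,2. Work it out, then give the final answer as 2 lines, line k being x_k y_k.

33 8
2177 528

[4; 8] for √17; ℓ=1 ⇒ convergent index 1
step 0: (4, 1)  from 4·(1,0) + (0,1)
step 1: (33, 8)  from 8·(4,1) + (1,0)
fundamental: x₁=33, y₁=8  (since 1089 − 17·64 = 1)
n=2: (33,8)∘(33,8) = (33·33+17·8·8, 33·8+8·33) = (2177,528)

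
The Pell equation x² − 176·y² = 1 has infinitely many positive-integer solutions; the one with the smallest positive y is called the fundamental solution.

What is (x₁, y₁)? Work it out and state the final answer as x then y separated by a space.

d=176: √d = [13; 3,1,3,26] (ℓ=4, even), read p_3/q_3
a_0=13:  p_0=13·1+0=13,  q_0=13·0+1=1
a_1=3:  p_1=3·13+1=40,  q_1=3·1+0=3
a_2=1:  p_2=1·40+13=53,  q_2=1·3+1=4
a_3=3:  p_3=3·53+40=199,  q_3=3·4+3=15
→ (199, 15).  Check: 199²=39601, 176·15²=39600, difference 1.

199 15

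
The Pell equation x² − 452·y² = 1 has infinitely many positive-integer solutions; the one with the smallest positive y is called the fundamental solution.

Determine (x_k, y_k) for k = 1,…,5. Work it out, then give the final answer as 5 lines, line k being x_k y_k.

1204353 56648
2900932297217 136448377488
6987493029899166849 328664025545553880
16830816386073401651890177 791655010315592455701792
40540488414026331506287881514113 1906864173276900777578095047272

√452 = [21; 3,1,5,3,10,3,5,1,3,42, …], period ℓ=10 (even) → k=9
step 0: (21, 1)  from 21·(1,0) + (0,1)
…
step 5: (16009, 753)  from 10·(1552,73) + (489,23)
…
step 7: (263904, 12413)  from 5·(49579,2332) + (16009,753)
step 8: (313483, 14745)  from 1·(263904,12413) + (49579,2332)
step 9: (1204353, 56648)  from 3·(313483,14745) + (263904,12413)
(x₁, y₁) = (1204353, 56648);  1204353² − 452·56648² = 1 ✓
(1204353+56648√452)^2 = 2900932297217 + 136448377488√452
(1204353+56648√452)^3 = 6987493029899166849 + 328664025545553880√452
(1204353+56648√452)^4 = 16830816386073401651890177 + 791655010315592455701792√452
(1204353+56648√452)^5 = 40540488414026331506287881514113 + 1906864173276900777578095047272√452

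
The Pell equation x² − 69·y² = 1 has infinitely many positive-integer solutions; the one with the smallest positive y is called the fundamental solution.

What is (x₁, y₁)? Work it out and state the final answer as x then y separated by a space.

7775 936

[8; 3,3,1,4,1,3,3,16] for √69; ℓ=8 ⇒ convergent index 7
k=0  a_k=8  p_k/q_k = 8/1
…
k=2  a_k=3  p_k/q_k = 83/10
k=3  a_k=1  p_k/q_k = 108/13
k=4  a_k=4  p_k/q_k = 515/62
…
k=6  a_k=3  p_k/q_k = 2384/287
k=7  a_k=3  p_k/q_k = 7775/936
(x₁, y₁) = (7775, 936);  7775² − 69·936² = 1 ✓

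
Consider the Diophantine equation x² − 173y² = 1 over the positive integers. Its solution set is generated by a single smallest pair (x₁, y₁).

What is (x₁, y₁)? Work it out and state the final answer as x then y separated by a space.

2499849 190060

d=173: √d = [13; 6,1,1,6,26] (ℓ=5, odd), read p_9/q_9
step 0: (13, 1)  from 13·(1,0) + (0,1)
…
step 2: (92, 7)  from 1·(79,6) + (13,1)
step 3: (171, 13)  from 1·(92,7) + (79,6)
step 4: (1118, 85)  from 6·(171,13) + (92,7)
step 5: (29239, 2223)  from 26·(1118,85) + (171,13)
…
step 7: (205791, 15646)  from 1·(176552,13423) + (29239,2223)
step 8: (382343, 29069)  from 1·(205791,15646) + (176552,13423)
step 9: (2499849, 190060)  from 6·(382343,29069) + (205791,15646)
(x₁, y₁) = (2499849, 190060);  2499849² − 173·190060² = 1 ✓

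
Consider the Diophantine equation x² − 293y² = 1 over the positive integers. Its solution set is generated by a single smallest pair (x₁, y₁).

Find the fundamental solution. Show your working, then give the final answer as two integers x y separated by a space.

12320649 719780

√293 = [17; 8,1,1,8,34, …], period ℓ=5 (odd) → k=9
i=0: a=17 ⇒ p=17, q=1
i=1: a=8 ⇒ p=137, q=8
…
i=4: a=8 ⇒ p=2482, q=145
…
i=8: a=1 ⇒ p=1444507, q=84389
i=9: a=8 ⇒ p=12320649, q=719780
(x₁, y₁) = (12320649, 719780);  12320649² − 293·719780² = 1 ✓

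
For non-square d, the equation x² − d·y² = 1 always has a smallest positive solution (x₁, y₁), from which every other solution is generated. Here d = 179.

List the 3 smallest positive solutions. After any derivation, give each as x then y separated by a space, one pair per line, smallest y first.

4190210 313191
35115719688199 2624672120220
294284479589372473370 21995854729733779209

√179 = [13; 2,1,1,1,3,…,1,2,26, …], period ℓ=14 (even) → k=13
k=0  a_k=13  p_k/q_k = 13/1
k=1  a_k=2  p_k/q_k = 27/2
k=2  a_k=1  p_k/q_k = 40/3
k=3  a_k=1  p_k/q_k = 67/5
k=4  a_k=1  p_k/q_k = 107/8
k=5  a_k=3  p_k/q_k = 388/29
k=6  a_k=5  p_k/q_k = 2047/153
k=7  a_k=13  p_k/q_k = 26999/2018
k=8  a_k=5  p_k/q_k = 137042/10243
k=9  a_k=3  p_k/q_k = 438125/32747
…
k=11  a_k=1  p_k/q_k = 1013292/75737
k=12  a_k=1  p_k/q_k = 1588459/118727
k=13  a_k=2  p_k/q_k = 4190210/313191
(x₁, y₁) = (4190210, 313191);  4190210² − 179·313191² = 1 ✓
k=2:  x_2 = 4190210·4190210+179·313191·313191 = 35115719688199,  y_2 = 4190210·313191+313191·4190210 = 2624672120220
k=3:  x_3 = 4190210·35115719688199+179·313191·2624672120220 = 294284479589372473370,  y_3 = 4190210·2624672120220+313191·35115719688199 = 21995854729733779209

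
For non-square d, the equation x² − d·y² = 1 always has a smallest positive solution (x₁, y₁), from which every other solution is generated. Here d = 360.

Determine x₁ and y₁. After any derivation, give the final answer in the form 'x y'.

d=360: √d = [18; 1,36] (ℓ=2, even), read p_1/q_1
step 0: (18, 1)  from 18·(1,0) + (0,1)
step 1: (19, 1)  from 1·(18,1) + (1,0)
→ (19, 1).  Check: 19²=361, 360·1²=360, difference 1.

19 1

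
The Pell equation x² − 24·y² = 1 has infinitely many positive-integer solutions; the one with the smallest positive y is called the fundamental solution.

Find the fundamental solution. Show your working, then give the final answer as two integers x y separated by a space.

5 1

[4; 1,8] for √24; ℓ=2 ⇒ convergent index 1
a_0=4:  p_0=4·1+0=4,  q_0=4·0+1=1
a_1=1:  p_1=1·4+1=5,  q_1=1·1+0=1
(x₁, y₁) = (5, 1);  5² − 24·1² = 1 ✓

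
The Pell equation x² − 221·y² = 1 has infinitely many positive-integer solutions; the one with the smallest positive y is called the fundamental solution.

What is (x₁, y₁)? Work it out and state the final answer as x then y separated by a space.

√221 = [14; 1,6,2,6,1,28, …], period ℓ=6 (even) → k=5
step 0: (14, 1)  from 14·(1,0) + (0,1)
step 1: (15, 1)  from 1·(14,1) + (1,0)
step 2: (104, 7)  from 6·(15,1) + (14,1)
step 3: (223, 15)  from 2·(104,7) + (15,1)
step 4: (1442, 97)  from 6·(223,15) + (104,7)
step 5: (1665, 112)  from 1·(1442,97) + (223,15)
→ (1665, 112).  Check: 1665²=2772225, 221·112²=2772224, difference 1.

1665 112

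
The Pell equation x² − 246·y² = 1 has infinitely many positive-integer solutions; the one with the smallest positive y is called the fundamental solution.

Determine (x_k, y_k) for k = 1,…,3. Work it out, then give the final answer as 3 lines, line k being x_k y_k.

88805 5662
15772656049 1005627820
2801381440774085 178609557104538

√246 = [15; 1,2,5,1,14,1,5,2,1,30, …], period ℓ=10 (even) → k=9
i=0: a=15 ⇒ p=15, q=1
…
i=2: a=2 ⇒ p=47, q=3
i=3: a=5 ⇒ p=251, q=16
…
i=8: a=2 ⇒ p=60777, q=3875
i=9: a=1 ⇒ p=88805, q=5662
→ (88805, 5662).  Check: 88805²=7886328025, 246·5662²=7886328024, difference 1.
n=2: (88805,5662)∘(88805,5662) = (88805·88805+246·5662·5662, 88805·5662+5662·88805) = (15772656049,1005627820)
n=3: (15772656049,1005627820)∘(88805,5662) = (88805·15772656049+246·5662·1005627820, 88805·1005627820+5662·15772656049) = (2801381440774085,178609557104538)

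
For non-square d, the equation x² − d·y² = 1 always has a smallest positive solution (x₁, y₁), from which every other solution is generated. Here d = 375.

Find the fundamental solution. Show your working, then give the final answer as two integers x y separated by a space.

√375 → a₀=19, period (2,1,2,1,5,1,2,1,2,38); ℓ=10 even so k=9
k=0  a_k=19  p_k/q_k = 19/1
…
k=2  a_k=1  p_k/q_k = 58/3
…
k=8  a_k=1  p_k/q_k = 5519/285
k=9  a_k=2  p_k/q_k = 15124/781
→ (15124, 781).  Check: 15124²=228735376, 375·781²=228735375, difference 1.

15124 781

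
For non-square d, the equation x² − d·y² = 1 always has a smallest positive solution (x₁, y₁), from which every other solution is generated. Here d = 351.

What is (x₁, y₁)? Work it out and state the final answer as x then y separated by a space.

√351 → a₀=18, period (1,2,1,3,2,2,2,3,1,2,1,36); ℓ=12 even so k=11
i=0: a=18 ⇒ p=18, q=1
…
i=2: a=2 ⇒ p=56, q=3
i=3: a=1 ⇒ p=75, q=4
i=4: a=3 ⇒ p=281, q=15
i=5: a=2 ⇒ p=637, q=34
i=6: a=2 ⇒ p=1555, q=83
i=7: a=2 ⇒ p=3747, q=200
i=8: a=3 ⇒ p=12796, q=683
i=9: a=1 ⇒ p=16543, q=883
i=10: a=2 ⇒ p=45882, q=2449
i=11: a=1 ⇒ p=62425, q=3332
fundamental: x₁=62425, y₁=3332  (since 3896880625 − 351·11102224 = 1)

62425 3332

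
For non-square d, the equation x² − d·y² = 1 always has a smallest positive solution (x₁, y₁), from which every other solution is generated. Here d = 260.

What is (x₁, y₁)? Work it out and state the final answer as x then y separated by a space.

129 8

√260 → a₀=16, period (8,32); ℓ=2 even so k=1
step 0: (16, 1)  from 16·(1,0) + (0,1)
step 1: (129, 8)  from 8·(16,1) + (1,0)
fundamental: x₁=129, y₁=8  (since 16641 − 260·64 = 1)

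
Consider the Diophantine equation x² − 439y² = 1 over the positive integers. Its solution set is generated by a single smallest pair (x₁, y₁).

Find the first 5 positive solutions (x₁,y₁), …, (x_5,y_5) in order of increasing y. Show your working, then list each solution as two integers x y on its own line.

440 21
387199 18480
340734680 16262379
299846131201 14310875040
263864254722200 12593553772821

d=439: √d = [20; 1,19,1,40] (ℓ=4, even), read p_3/q_3
k=0  a_k=20  p_k/q_k = 20/1
k=1  a_k=1  p_k/q_k = 21/1
k=2  a_k=19  p_k/q_k = 419/20
k=3  a_k=1  p_k/q_k = 440/21
(x₁, y₁) = (440, 21);  440² − 439·21² = 1 ✓
(440+21√439)^2 = 387199 + 18480√439
(440+21√439)^3 = 340734680 + 16262379√439
(440+21√439)^4 = 299846131201 + 14310875040√439
(440+21√439)^5 = 263864254722200 + 12593553772821√439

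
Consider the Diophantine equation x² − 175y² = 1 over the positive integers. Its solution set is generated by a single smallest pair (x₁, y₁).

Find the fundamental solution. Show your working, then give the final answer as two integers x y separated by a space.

2024 153

√175 → a₀=13, period (4,2,1,2,4,26); ℓ=6 even so k=5
step 0: (13, 1)  from 13·(1,0) + (0,1)
step 1: (53, 4)  from 4·(13,1) + (1,0)
step 2: (119, 9)  from 2·(53,4) + (13,1)
…
step 4: (463, 35)  from 2·(172,13) + (119,9)
step 5: (2024, 153)  from 4·(463,35) + (172,13)
fundamental: x₁=2024, y₁=153  (since 4096576 − 175·23409 = 1)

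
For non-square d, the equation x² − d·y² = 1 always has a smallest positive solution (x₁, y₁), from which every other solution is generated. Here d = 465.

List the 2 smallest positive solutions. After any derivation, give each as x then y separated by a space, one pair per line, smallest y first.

15871 736
503777281 23362112

√465 → a₀=21, period (1,1,3,2,2,2,3,1,1,42); ℓ=10 even so k=9
k=0  a_k=21  p_k/q_k = 21/1
k=1  a_k=1  p_k/q_k = 22/1
k=2  a_k=1  p_k/q_k = 43/2
k=3  a_k=3  p_k/q_k = 151/7
k=4  a_k=2  p_k/q_k = 345/16
k=5  a_k=2  p_k/q_k = 841/39
…
k=7  a_k=3  p_k/q_k = 6922/321
k=8  a_k=1  p_k/q_k = 8949/415
k=9  a_k=1  p_k/q_k = 15871/736
fundamental: x₁=15871, y₁=736  (since 251888641 − 465·541696 = 1)
n=2: (15871,736)∘(15871,736) = (15871·15871+465·736·736, 15871·736+736·15871) = (503777281,23362112)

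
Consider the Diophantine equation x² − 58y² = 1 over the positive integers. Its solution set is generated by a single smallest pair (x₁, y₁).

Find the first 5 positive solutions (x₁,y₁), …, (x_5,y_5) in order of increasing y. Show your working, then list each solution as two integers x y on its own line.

[7; 1,1,1,1,1,1,14] for √58; ℓ=7 ⇒ convergent index 13
a_0=7:  p_0=7·1+0=7,  q_0=7·0+1=1
a_1=1:  p_1=1·7+1=8,  q_1=1·1+0=1
…
a_9=1:  p_9=1·1546+1447=2993,  q_9=1·203+190=393
a_10=1:  p_10=1·2993+1546=4539,  q_10=1·393+203=596
…
a_12=1:  p_12=1·7532+4539=12071,  q_12=1·989+596=1585
a_13=1:  p_13=1·12071+7532=19603,  q_13=1·1585+989=2574
fundamental: x₁=19603, y₁=2574  (since 384277609 − 58·6625476 = 1)
k=2:  x_2 = 19603·19603+58·2574·2574 = 768555217,  y_2 = 19603·2574+2574·19603 = 100916244
k=3:  x_3 = 19603·768555217+58·2574·100916244 = 30131975818099,  y_3 = 19603·100916244+2574·768555217 = 3956522259690
k=4:  x_4 = 19603·30131975818099+58·2574·3956522259690 = 1181354243155834177,  y_4 = 19603·3956522259690+2574·30131975818099 = 155119411612489896
k=5:  x_5 = 19603·1181354243155834177+58·2574·155119411612489896 = 46316174427035658925363,  y_5 = 19603·155119411612489896+2574·1181354243155834177 = 6081611647722756602886

19603 2574
768555217 100916244
30131975818099 3956522259690
1181354243155834177 155119411612489896
46316174427035658925363 6081611647722756602886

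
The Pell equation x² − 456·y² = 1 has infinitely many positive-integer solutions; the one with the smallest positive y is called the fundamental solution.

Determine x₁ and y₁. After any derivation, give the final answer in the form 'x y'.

1025 48

√456 = [21; 2,1,4,1,2,42, …], period ℓ=6 (even) → k=5
i=0: a=21 ⇒ p=21, q=1
i=1: a=2 ⇒ p=43, q=2
i=2: a=1 ⇒ p=64, q=3
i=3: a=4 ⇒ p=299, q=14
i=4: a=1 ⇒ p=363, q=17
i=5: a=2 ⇒ p=1025, q=48
(x₁, y₁) = (1025, 48);  1025² − 456·48² = 1 ✓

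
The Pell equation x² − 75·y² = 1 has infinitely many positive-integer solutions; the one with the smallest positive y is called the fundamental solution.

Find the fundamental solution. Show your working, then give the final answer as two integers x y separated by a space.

26 3

d=75: √d = [8; 1,1,1,16] (ℓ=4, even), read p_3/q_3
i=0: a=8 ⇒ p=8, q=1
i=1: a=1 ⇒ p=9, q=1
i=2: a=1 ⇒ p=17, q=2
i=3: a=1 ⇒ p=26, q=3
(x₁, y₁) = (26, 3);  26² − 75·3² = 1 ✓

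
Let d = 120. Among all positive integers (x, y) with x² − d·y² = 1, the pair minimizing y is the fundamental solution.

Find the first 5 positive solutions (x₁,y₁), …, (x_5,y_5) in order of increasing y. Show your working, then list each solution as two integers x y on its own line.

11 1
241 22
5291 483
116161 10604
2550251 232805

d=120: √d = [10; 1,20] (ℓ=2, even), read p_1/q_1
k=0  a_k=10  p_k/q_k = 10/1
k=1  a_k=1  p_k/q_k = 11/1
fundamental: x₁=11, y₁=1  (since 121 − 120·1 = 1)
(x_2, y_2) = (11·11 + 120·1·1, 11·1 + 1·11) = (241, 22)
(x_3, y_3) = (11·241 + 120·1·22, 11·22 + 1·241) = (5291, 483)
(x_4, y_4) = (11·5291 + 120·1·483, 11·483 + 1·5291) = (116161, 10604)
(x_5, y_5) = (11·116161 + 120·1·10604, 11·10604 + 1·116161) = (2550251, 232805)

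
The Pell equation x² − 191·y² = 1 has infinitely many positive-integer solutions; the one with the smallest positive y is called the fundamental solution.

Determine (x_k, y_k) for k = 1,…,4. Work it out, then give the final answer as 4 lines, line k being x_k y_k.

√191 = [13; 1,4,1,1,3,…,4,1,26, …], period ℓ=16 (even) → k=15
a_0=13:  p_0=13·1+0=13,  q_0=13·0+1=1
a_1=1:  p_1=1·13+1=14,  q_1=1·1+0=1
a_2=4:  p_2=4·14+13=69,  q_2=4·1+1=5
…
a_7=2:  p_7=2·1230+539=2999,  q_7=2·89+39=217
a_8=13:  p_8=13·2999+1230=40217,  q_8=13·217+89=2910
…
a_14=4:  p_14=4·1616447+911765=7377553,  q_14=4·116962+65973=533821
a_15=1:  p_15=1·7377553+1616447=8994000,  q_15=1·533821+116962=650783
(x₁, y₁) = (8994000, 650783);  8994000² − 191·650783² = 1 ✓
k=2:  x_2 = 8994000·8994000+191·650783·650783 = 161784071999999,  y_2 = 8994000·650783+650783·8994000 = 11706284604000
k=3:  x_3 = 8994000·161784071999999+191·650783·11706284604000 = 2910171887135973018000,  y_3 = 8994000·11706284604000+650783·161784071999999 = 210572647456751349217
k=4:  x_4 = 8994000·2910171887135973018000+191·650783·210572647456751349217 = 52348171905801720863712000001,  y_4 = 8994000·210572647456751349217+650783·2910171887135973018000 = 3787780782452031563430792000

8994000 650783
161784071999999 11706284604000
2910171887135973018000 210572647456751349217
52348171905801720863712000001 3787780782452031563430792000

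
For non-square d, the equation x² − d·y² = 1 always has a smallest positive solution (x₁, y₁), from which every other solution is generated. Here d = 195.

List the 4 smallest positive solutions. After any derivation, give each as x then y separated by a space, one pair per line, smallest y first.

14 1
391 28
10934 783
305761 21896

d=195: √d = [13; 1,26] (ℓ=2, even), read p_1/q_1
a_0=13:  p_0=13·1+0=13,  q_0=13·0+1=1
a_1=1:  p_1=1·13+1=14,  q_1=1·1+0=1
fundamental: x₁=14, y₁=1  (since 196 − 195·1 = 1)
(14+1√195)^2 = 391 + 28√195
(14+1√195)^3 = 10934 + 783√195
(14+1√195)^4 = 305761 + 21896√195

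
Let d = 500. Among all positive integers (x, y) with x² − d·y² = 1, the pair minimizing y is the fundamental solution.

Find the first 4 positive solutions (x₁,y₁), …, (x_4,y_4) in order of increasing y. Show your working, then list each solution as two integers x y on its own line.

930249 41602
1730726404001 77400437796
3220013013190122249 144003359718540806
5990827771012465337616001 267917962749548332043592

d=500: √d = [22; 2,1,3,2,1,…,1,2,44] (ℓ=14, even), read p_13/q_13
i=0: a=22 ⇒ p=22, q=1
i=1: a=2 ⇒ p=45, q=2
i=2: a=1 ⇒ p=67, q=3
i=3: a=3 ⇒ p=246, q=11
i=4: a=2 ⇒ p=559, q=25
i=5: a=1 ⇒ p=805, q=36
i=6: a=1 ⇒ p=1364, q=61
i=7: a=10 ⇒ p=14445, q=646
i=8: a=1 ⇒ p=15809, q=707
i=9: a=1 ⇒ p=30254, q=1353
i=10: a=2 ⇒ p=76317, q=3413
i=11: a=3 ⇒ p=259205, q=11592
i=12: a=1 ⇒ p=335522, q=15005
i=13: a=2 ⇒ p=930249, q=41602
(x₁, y₁) = (930249, 41602);  930249² − 500·41602² = 1 ✓
n=2: (930249,41602)∘(930249,41602) = (930249·930249+500·41602·41602, 930249·41602+41602·930249) = (1730726404001,77400437796)
n=3: (1730726404001,77400437796)∘(930249,41602) = (930249·1730726404001+500·41602·77400437796, 930249·77400437796+41602·1730726404001) = (3220013013190122249,144003359718540806)
n=4: (3220013013190122249,144003359718540806)∘(930249,41602) = (930249·3220013013190122249+500·41602·144003359718540806, 930249·144003359718540806+41602·3220013013190122249) = (5990827771012465337616001,267917962749548332043592)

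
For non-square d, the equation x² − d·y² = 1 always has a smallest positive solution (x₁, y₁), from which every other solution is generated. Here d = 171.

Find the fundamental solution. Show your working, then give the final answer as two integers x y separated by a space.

√171 = [13; 13,26, …], period ℓ=2 (even) → k=1
i=0: a=13 ⇒ p=13, q=1
i=1: a=13 ⇒ p=170, q=13
fundamental: x₁=170, y₁=13  (since 28900 − 171·169 = 1)

170 13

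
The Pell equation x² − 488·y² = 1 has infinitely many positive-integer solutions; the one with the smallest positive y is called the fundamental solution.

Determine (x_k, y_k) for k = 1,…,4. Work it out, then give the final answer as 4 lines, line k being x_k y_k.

√488 → a₀=22, period (11,44); ℓ=2 even so k=1
step 0: (22, 1)  from 22·(1,0) + (0,1)
step 1: (243, 11)  from 11·(22,1) + (1,0)
fundamental: x₁=243, y₁=11  (since 59049 − 488·121 = 1)
n=2: (243,11)∘(243,11) = (243·243+488·11·11, 243·11+11·243) = (118097,5346)
n=3: (118097,5346)∘(243,11) = (243·118097+488·11·5346, 243·5346+11·118097) = (57394899,2598145)
n=4: (57394899,2598145)∘(243,11) = (243·57394899+488·11·2598145, 243·2598145+11·57394899) = (27893802817,1262693124)

243 11
118097 5346
57394899 2598145
27893802817 1262693124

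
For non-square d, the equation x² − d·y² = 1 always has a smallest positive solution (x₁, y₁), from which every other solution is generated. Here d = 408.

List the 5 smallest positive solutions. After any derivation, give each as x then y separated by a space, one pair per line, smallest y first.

101 5
20401 1010
4120901 204015
832401601 41210020
168141002501 8324220025

√408 → a₀=20, period (5,40); ℓ=2 even so k=1
k=0  a_k=20  p_k/q_k = 20/1
k=1  a_k=5  p_k/q_k = 101/5
(x₁, y₁) = (101, 5);  101² − 408·5² = 1 ✓
(x_2, y_2) = (101·101 + 408·5·5, 101·5 + 5·101) = (20401, 1010)
(x_3, y_3) = (101·20401 + 408·5·1010, 101·1010 + 5·20401) = (4120901, 204015)
(x_4, y_4) = (101·4120901 + 408·5·204015, 101·204015 + 5·4120901) = (832401601, 41210020)
(x_5, y_5) = (101·832401601 + 408·5·41210020, 101·41210020 + 5·832401601) = (168141002501, 8324220025)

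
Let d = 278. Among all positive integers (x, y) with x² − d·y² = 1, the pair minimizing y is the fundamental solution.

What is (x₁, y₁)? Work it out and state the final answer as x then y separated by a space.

2501 150

d=278: √d = [16; 1,2,16,2,1,32] (ℓ=6, even), read p_5/q_5
k=0  a_k=16  p_k/q_k = 16/1
k=1  a_k=1  p_k/q_k = 17/1
…
k=3  a_k=16  p_k/q_k = 817/49
k=4  a_k=2  p_k/q_k = 1684/101
k=5  a_k=1  p_k/q_k = 2501/150
(x₁, y₁) = (2501, 150);  2501² − 278·150² = 1 ✓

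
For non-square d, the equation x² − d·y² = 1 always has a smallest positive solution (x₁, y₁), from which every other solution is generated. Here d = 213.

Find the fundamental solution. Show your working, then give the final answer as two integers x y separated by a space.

194399 13320

√213 = [14; 1,1,2,6,1,8,1,6,2,1,1,28, …], period ℓ=12 (even) → k=11
k=0  a_k=14  p_k/q_k = 14/1
k=1  a_k=1  p_k/q_k = 15/1
k=2  a_k=1  p_k/q_k = 29/2
k=3  a_k=2  p_k/q_k = 73/5
…
k=5  a_k=1  p_k/q_k = 540/37
k=6  a_k=8  p_k/q_k = 4787/328
k=7  a_k=1  p_k/q_k = 5327/365
k=8  a_k=6  p_k/q_k = 36749/2518
k=9  a_k=2  p_k/q_k = 78825/5401
k=10  a_k=1  p_k/q_k = 115574/7919
k=11  a_k=1  p_k/q_k = 194399/13320
(x₁, y₁) = (194399, 13320);  194399² − 213·13320² = 1 ✓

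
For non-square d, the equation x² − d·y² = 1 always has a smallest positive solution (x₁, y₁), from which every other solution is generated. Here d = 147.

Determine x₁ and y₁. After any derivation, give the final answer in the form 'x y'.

97 8

√147 → a₀=12, period (8,24); ℓ=2 even so k=1
a_0=12:  p_0=12·1+0=12,  q_0=12·0+1=1
a_1=8:  p_1=8·12+1=97,  q_1=8·1+0=8
→ (97, 8).  Check: 97²=9409, 147·8²=9408, difference 1.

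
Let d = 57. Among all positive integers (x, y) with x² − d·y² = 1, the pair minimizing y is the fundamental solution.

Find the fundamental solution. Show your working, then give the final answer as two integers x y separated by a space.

151 20

[7; 1,1,4,1,1,14] for √57; ℓ=6 ⇒ convergent index 5
i=0: a=7 ⇒ p=7, q=1
…
i=3: a=4 ⇒ p=68, q=9
i=4: a=1 ⇒ p=83, q=11
i=5: a=1 ⇒ p=151, q=20
(x₁, y₁) = (151, 20);  151² − 57·20² = 1 ✓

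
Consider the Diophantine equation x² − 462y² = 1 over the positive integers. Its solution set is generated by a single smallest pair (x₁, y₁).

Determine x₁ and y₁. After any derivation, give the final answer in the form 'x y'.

d=462: √d = [21; 2,42] (ℓ=2, even), read p_1/q_1
a_0=21:  p_0=21·1+0=21,  q_0=21·0+1=1
a_1=2:  p_1=2·21+1=43,  q_1=2·1+0=2
→ (43, 2).  Check: 43²=1849, 462·2²=1848, difference 1.

43 2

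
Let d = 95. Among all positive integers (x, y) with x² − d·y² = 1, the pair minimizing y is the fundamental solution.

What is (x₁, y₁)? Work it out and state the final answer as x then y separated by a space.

d=95: √d = [9; 1,2,1,18] (ℓ=4, even), read p_3/q_3
k=0  a_k=9  p_k/q_k = 9/1
…
k=2  a_k=2  p_k/q_k = 29/3
k=3  a_k=1  p_k/q_k = 39/4
→ (39, 4).  Check: 39²=1521, 95·4²=1520, difference 1.

39 4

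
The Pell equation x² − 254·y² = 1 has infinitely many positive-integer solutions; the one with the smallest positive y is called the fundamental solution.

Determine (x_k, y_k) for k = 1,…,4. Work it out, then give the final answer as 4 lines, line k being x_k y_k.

255 16
130049 8160
66324735 4161584
33825484801 2122399680

d=254: √d = [15; 1,14,1,30] (ℓ=4, even), read p_3/q_3
i=0: a=15 ⇒ p=15, q=1
i=1: a=1 ⇒ p=16, q=1
i=2: a=14 ⇒ p=239, q=15
i=3: a=1 ⇒ p=255, q=16
(x₁, y₁) = (255, 16);  255² − 254·16² = 1 ✓
(255+16√254)^2 = 130049 + 8160√254
(255+16√254)^3 = 66324735 + 4161584√254
(255+16√254)^4 = 33825484801 + 2122399680√254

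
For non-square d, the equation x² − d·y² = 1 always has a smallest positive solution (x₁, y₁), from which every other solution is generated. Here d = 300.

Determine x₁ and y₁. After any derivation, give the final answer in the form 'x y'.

1351 78

√300 → a₀=17, period (3,8,3,34); ℓ=4 even so k=3
i=0: a=17 ⇒ p=17, q=1
i=1: a=3 ⇒ p=52, q=3
i=2: a=8 ⇒ p=433, q=25
i=3: a=3 ⇒ p=1351, q=78
(x₁, y₁) = (1351, 78);  1351² − 300·78² = 1 ✓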